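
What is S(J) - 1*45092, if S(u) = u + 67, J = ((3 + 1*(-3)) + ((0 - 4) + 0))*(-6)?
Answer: -45001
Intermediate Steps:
J = 24 (J = ((3 - 3) + (-4 + 0))*(-6) = (0 - 4)*(-6) = -4*(-6) = 24)
S(u) = 67 + u
S(J) - 1*45092 = (67 + 24) - 1*45092 = 91 - 45092 = -45001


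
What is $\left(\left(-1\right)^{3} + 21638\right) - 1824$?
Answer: $19813$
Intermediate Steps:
$\left(\left(-1\right)^{3} + 21638\right) - 1824 = \left(-1 + 21638\right) - 1824 = 21637 - 1824 = 19813$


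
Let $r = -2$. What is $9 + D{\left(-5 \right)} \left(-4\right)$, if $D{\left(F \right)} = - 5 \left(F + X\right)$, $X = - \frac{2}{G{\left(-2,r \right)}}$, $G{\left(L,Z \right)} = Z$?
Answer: $-71$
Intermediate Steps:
$X = 1$ ($X = - \frac{2}{-2} = \left(-2\right) \left(- \frac{1}{2}\right) = 1$)
$D{\left(F \right)} = -5 - 5 F$ ($D{\left(F \right)} = - 5 \left(F + 1\right) = - 5 \left(1 + F\right) = -5 - 5 F$)
$9 + D{\left(-5 \right)} \left(-4\right) = 9 + \left(-5 - -25\right) \left(-4\right) = 9 + \left(-5 + 25\right) \left(-4\right) = 9 + 20 \left(-4\right) = 9 - 80 = -71$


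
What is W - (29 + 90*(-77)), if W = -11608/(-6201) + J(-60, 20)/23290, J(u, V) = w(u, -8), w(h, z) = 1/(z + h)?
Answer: 67790673731279/9820647720 ≈ 6902.9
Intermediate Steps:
w(h, z) = 1/(h + z)
J(u, V) = 1/(-8 + u) (J(u, V) = 1/(u - 8) = 1/(-8 + u))
W = 18383815559/9820647720 (W = -11608/(-6201) + 1/(-8 - 60*23290) = -11608*(-1/6201) + (1/23290)/(-68) = 11608/6201 - 1/68*1/23290 = 11608/6201 - 1/1583720 = 18383815559/9820647720 ≈ 1.8720)
W - (29 + 90*(-77)) = 18383815559/9820647720 - (29 + 90*(-77)) = 18383815559/9820647720 - (29 - 6930) = 18383815559/9820647720 - 1*(-6901) = 18383815559/9820647720 + 6901 = 67790673731279/9820647720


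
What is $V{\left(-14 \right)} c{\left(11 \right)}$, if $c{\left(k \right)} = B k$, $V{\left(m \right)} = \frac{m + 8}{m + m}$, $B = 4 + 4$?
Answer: $\frac{132}{7} \approx 18.857$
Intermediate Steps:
$B = 8$
$V{\left(m \right)} = \frac{8 + m}{2 m}$
$c{\left(k \right)} = 8 k$
$V{\left(-14 \right)} c{\left(11 \right)} = \frac{8 - 14}{2 \left(-14\right)} 8 \cdot 11 = \frac{1}{2} \left(- \frac{1}{14}\right) \left(-6\right) 88 = \frac{3}{14} \cdot 88 = \frac{132}{7}$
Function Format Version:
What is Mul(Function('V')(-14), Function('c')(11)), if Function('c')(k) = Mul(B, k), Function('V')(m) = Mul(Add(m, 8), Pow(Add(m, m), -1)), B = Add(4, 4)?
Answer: Rational(132, 7) ≈ 18.857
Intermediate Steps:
B = 8
Function('V')(m) = Mul(Rational(1, 2), Pow(m, -1), Add(8, m)) (Function('V')(m) = Mul(Add(8, m), Pow(Mul(2, m), -1)) = Mul(Add(8, m), Mul(Rational(1, 2), Pow(m, -1))) = Mul(Rational(1, 2), Pow(m, -1), Add(8, m)))
Function('c')(k) = Mul(8, k)
Mul(Function('V')(-14), Function('c')(11)) = Mul(Mul(Rational(1, 2), Pow(-14, -1), Add(8, -14)), Mul(8, 11)) = Mul(Mul(Rational(1, 2), Rational(-1, 14), -6), 88) = Mul(Rational(3, 14), 88) = Rational(132, 7)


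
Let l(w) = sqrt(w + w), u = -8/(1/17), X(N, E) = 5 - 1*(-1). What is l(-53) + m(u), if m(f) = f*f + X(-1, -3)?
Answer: 18502 + I*sqrt(106) ≈ 18502.0 + 10.296*I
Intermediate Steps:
X(N, E) = 6 (X(N, E) = 5 + 1 = 6)
u = -136 (u = -8/1/17 = -8*17 = -136)
m(f) = 6 + f**2 (m(f) = f*f + 6 = f**2 + 6 = 6 + f**2)
l(w) = sqrt(2)*sqrt(w) (l(w) = sqrt(2*w) = sqrt(2)*sqrt(w))
l(-53) + m(u) = sqrt(2)*sqrt(-53) + (6 + (-136)**2) = sqrt(2)*(I*sqrt(53)) + (6 + 18496) = I*sqrt(106) + 18502 = 18502 + I*sqrt(106)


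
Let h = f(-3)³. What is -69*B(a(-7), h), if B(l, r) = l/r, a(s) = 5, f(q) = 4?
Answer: -345/64 ≈ -5.3906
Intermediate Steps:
h = 64 (h = 4³ = 64)
-69*B(a(-7), h) = -345/64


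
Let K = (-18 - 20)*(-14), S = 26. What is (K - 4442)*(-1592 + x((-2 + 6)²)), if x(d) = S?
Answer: 6123060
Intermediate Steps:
x(d) = 26
K = 532 (K = -38*(-14) = 532)
(K - 4442)*(-1592 + x((-2 + 6)²)) = (532 - 4442)*(-1592 + 26) = -3910*(-1566) = 6123060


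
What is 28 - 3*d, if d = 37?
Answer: -83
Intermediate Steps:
28 - 3*d = 28 - 3*37 = 28 - 111 = -83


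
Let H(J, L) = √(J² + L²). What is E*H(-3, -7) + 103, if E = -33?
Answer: 103 - 33*√58 ≈ -148.32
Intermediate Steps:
E*H(-3, -7) + 103 = -33*√((-3)² + (-7)²) + 103 = -33*√(9 + 49) + 103 = -33*√58 + 103 = 103 - 33*√58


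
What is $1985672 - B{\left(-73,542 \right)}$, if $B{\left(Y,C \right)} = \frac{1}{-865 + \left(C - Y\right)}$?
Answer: $\frac{496418001}{250} \approx 1.9857 \cdot 10^{6}$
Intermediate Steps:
$B{\left(Y,C \right)} = \frac{1}{-865 + C - Y}$
$1985672 - B{\left(-73,542 \right)} = 1985672 - \frac{1}{-865 + 542 - -73} = 1985672 - \frac{1}{-865 + 542 + 73} = 1985672 - \frac{1}{-250} = 1985672 - - \frac{1}{250} = 1985672 + \frac{1}{250} = \frac{496418001}{250}$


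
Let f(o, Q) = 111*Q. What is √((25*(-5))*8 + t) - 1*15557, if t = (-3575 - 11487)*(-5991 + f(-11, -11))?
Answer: -15557 + 4*√6789134 ≈ -5134.6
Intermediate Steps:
t = 108627144 (t = (-3575 - 11487)*(-5991 + 111*(-11)) = -15062*(-5991 - 1221) = -15062*(-7212) = 108627144)
√((25*(-5))*8 + t) - 1*15557 = √((25*(-5))*8 + 108627144) - 1*15557 = √(-125*8 + 108627144) - 15557 = √(-1000 + 108627144) - 15557 = √108626144 - 15557 = 4*√6789134 - 15557 = -15557 + 4*√6789134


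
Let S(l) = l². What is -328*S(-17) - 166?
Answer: -94958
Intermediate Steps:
-328*S(-17) - 166 = -328*(-17)² - 166 = -328*289 - 166 = -94792 - 166 = -94958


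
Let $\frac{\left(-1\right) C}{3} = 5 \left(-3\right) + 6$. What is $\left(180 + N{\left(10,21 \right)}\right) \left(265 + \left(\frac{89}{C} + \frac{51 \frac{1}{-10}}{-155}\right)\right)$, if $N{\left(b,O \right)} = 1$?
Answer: $\frac{2032553437}{41850} \approx 48568.0$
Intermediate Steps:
$C = 27$ ($C = - 3 \left(5 \left(-3\right) + 6\right) = - 3 \left(-15 + 6\right) = \left(-3\right) \left(-9\right) = 27$)
$\left(180 + N{\left(10,21 \right)}\right) \left(265 + \left(\frac{89}{C} + \frac{51 \frac{1}{-10}}{-155}\right)\right) = \left(180 + 1\right) \left(265 + \left(\frac{89}{27} + \frac{51 \frac{1}{-10}}{-155}\right)\right) = 181 \left(265 + \left(89 \cdot \frac{1}{27} + 51 \left(- \frac{1}{10}\right) \left(- \frac{1}{155}\right)\right)\right) = 181 \left(265 + \left(\frac{89}{27} - - \frac{51}{1550}\right)\right) = 181 \left(265 + \left(\frac{89}{27} + \frac{51}{1550}\right)\right) = 181 \left(265 + \frac{139327}{41850}\right) = 181 \cdot \frac{11229577}{41850} = \frac{2032553437}{41850}$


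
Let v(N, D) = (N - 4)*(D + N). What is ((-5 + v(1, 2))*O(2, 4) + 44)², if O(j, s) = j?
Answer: 256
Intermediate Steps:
v(N, D) = (-4 + N)*(D + N)
((-5 + v(1, 2))*O(2, 4) + 44)² = ((-5 + (1² - 4*2 - 4*1 + 2*1))*2 + 44)² = ((-5 + (1 - 8 - 4 + 2))*2 + 44)² = ((-5 - 9)*2 + 44)² = (-14*2 + 44)² = (-28 + 44)² = 16² = 256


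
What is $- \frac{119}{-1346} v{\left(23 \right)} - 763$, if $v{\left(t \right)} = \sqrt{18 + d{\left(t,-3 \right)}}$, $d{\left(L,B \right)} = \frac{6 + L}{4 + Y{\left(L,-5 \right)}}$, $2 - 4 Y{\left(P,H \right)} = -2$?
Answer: $-763 + \frac{119 \sqrt{595}}{6730} \approx -762.57$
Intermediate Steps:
$Y{\left(P,H \right)} = 1$ ($Y{\left(P,H \right)} = \frac{1}{2} - - \frac{1}{2} = \frac{1}{2} + \frac{1}{2} = 1$)
$d{\left(L,B \right)} = \frac{6}{5} + \frac{L}{5}$ ($d{\left(L,B \right)} = \frac{6 + L}{4 + 1} = \frac{6 + L}{5} = \left(6 + L\right) \frac{1}{5} = \frac{6}{5} + \frac{L}{5}$)
$v{\left(t \right)} = \sqrt{\frac{96}{5} + \frac{t}{5}}$ ($v{\left(t \right)} = \sqrt{18 + \left(\frac{6}{5} + \frac{t}{5}\right)} = \sqrt{\frac{96}{5} + \frac{t}{5}}$)
$- \frac{119}{-1346} v{\left(23 \right)} - 763 = - \frac{119}{-1346} \frac{\sqrt{480 + 5 \cdot 23}}{5} - 763 = \left(-119\right) \left(- \frac{1}{1346}\right) \frac{\sqrt{480 + 115}}{5} - 763 = \frac{119 \frac{\sqrt{595}}{5}}{1346} - 763 = \frac{119 \sqrt{595}}{6730} - 763 = -763 + \frac{119 \sqrt{595}}{6730}$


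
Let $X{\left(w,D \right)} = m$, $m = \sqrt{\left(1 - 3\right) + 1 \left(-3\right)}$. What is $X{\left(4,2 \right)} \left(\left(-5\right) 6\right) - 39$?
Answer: $-39 - 30 i \sqrt{5} \approx -39.0 - 67.082 i$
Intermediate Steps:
$m = i \sqrt{5}$ ($m = \sqrt{-2 - 3} = \sqrt{-5} = i \sqrt{5} \approx 2.2361 i$)
$X{\left(w,D \right)} = i \sqrt{5}$
$X{\left(4,2 \right)} \left(\left(-5\right) 6\right) - 39 = i \sqrt{5} \left(\left(-5\right) 6\right) - 39 = i \sqrt{5} \left(-30\right) - 39 = - 30 i \sqrt{5} - 39 = -39 - 30 i \sqrt{5}$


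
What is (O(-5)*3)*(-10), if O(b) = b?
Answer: 150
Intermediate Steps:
(O(-5)*3)*(-10) = -5*3*(-10) = -15*(-10) = 150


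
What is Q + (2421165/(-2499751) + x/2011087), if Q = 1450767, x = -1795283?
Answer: 7293310790343790591/5027216739337 ≈ 1.4508e+6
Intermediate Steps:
Q + (2421165/(-2499751) + x/2011087) = 1450767 + (2421165/(-2499751) - 1795283/2011087) = 1450767 + (2421165*(-1/2499751) - 1795283*1/2011087) = 1450767 + (-2421165/2499751 - 1795283/2011087) = 1450767 - 9356933930888/5027216739337 = 7293310790343790591/5027216739337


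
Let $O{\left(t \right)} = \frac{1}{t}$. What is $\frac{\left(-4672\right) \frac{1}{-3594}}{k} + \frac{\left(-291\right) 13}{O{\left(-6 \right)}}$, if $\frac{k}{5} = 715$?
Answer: $\frac{145818196286}{6424275} \approx 22698.0$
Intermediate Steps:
$k = 3575$ ($k = 5 \cdot 715 = 3575$)
$\frac{\left(-4672\right) \frac{1}{-3594}}{k} + \frac{\left(-291\right) 13}{O{\left(-6 \right)}} = \frac{\left(-4672\right) \frac{1}{-3594}}{3575} + \frac{\left(-291\right) 13}{\frac{1}{-6}} = \left(-4672\right) \left(- \frac{1}{3594}\right) \frac{1}{3575} - \frac{3783}{- \frac{1}{6}} = \frac{2336}{1797} \cdot \frac{1}{3575} - -22698 = \frac{2336}{6424275} + 22698 = \frac{145818196286}{6424275}$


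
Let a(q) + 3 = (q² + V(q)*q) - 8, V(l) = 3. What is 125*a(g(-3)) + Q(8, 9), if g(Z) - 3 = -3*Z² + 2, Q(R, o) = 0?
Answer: 50875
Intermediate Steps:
g(Z) = 5 - 3*Z² (g(Z) = 3 + (-3*Z² + 2) = 3 + (2 - 3*Z²) = 5 - 3*Z²)
a(q) = -11 + q² + 3*q (a(q) = -3 + ((q² + 3*q) - 8) = -3 + (-8 + q² + 3*q) = -11 + q² + 3*q)
125*a(g(-3)) + Q(8, 9) = 125*(-11 + (5 - 3*(-3)²)² + 3*(5 - 3*(-3)²)) + 0 = 125*(-11 + (5 - 3*9)² + 3*(5 - 3*9)) + 0 = 125*(-11 + (5 - 27)² + 3*(5 - 27)) + 0 = 125*(-11 + (-22)² + 3*(-22)) + 0 = 125*(-11 + 484 - 66) + 0 = 125*407 + 0 = 50875 + 0 = 50875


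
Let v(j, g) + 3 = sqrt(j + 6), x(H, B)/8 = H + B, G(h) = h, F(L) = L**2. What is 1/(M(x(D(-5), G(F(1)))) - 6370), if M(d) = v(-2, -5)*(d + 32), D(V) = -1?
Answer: -1/6402 ≈ -0.00015620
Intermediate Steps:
x(H, B) = 8*B + 8*H (x(H, B) = 8*(H + B) = 8*(B + H) = 8*B + 8*H)
v(j, g) = -3 + sqrt(6 + j) (v(j, g) = -3 + sqrt(j + 6) = -3 + sqrt(6 + j))
M(d) = -32 - d (M(d) = (-3 + sqrt(6 - 2))*(d + 32) = (-3 + sqrt(4))*(32 + d) = (-3 + 2)*(32 + d) = -(32 + d) = -32 - d)
1/(M(x(D(-5), G(F(1)))) - 6370) = 1/((-32 - (8*1**2 + 8*(-1))) - 6370) = 1/((-32 - (8*1 - 8)) - 6370) = 1/((-32 - (8 - 8)) - 6370) = 1/((-32 - 1*0) - 6370) = 1/((-32 + 0) - 6370) = 1/(-32 - 6370) = 1/(-6402) = -1/6402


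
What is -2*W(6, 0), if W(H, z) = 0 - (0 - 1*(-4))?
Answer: 8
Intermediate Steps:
W(H, z) = -4 (W(H, z) = 0 - (0 + 4) = 0 - 1*4 = 0 - 4 = -4)
-2*W(6, 0) = -2*(-4) = 8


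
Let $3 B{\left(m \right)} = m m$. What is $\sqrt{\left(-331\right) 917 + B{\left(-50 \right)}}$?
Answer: $\frac{i \sqrt{2724243}}{3} \approx 550.18 i$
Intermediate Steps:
$B{\left(m \right)} = \frac{m^{2}}{3}$ ($B{\left(m \right)} = \frac{m m}{3} = \frac{m^{2}}{3}$)
$\sqrt{\left(-331\right) 917 + B{\left(-50 \right)}} = \sqrt{\left(-331\right) 917 + \frac{\left(-50\right)^{2}}{3}} = \sqrt{-303527 + \frac{1}{3} \cdot 2500} = \sqrt{-303527 + \frac{2500}{3}} = \sqrt{- \frac{908081}{3}} = \frac{i \sqrt{2724243}}{3}$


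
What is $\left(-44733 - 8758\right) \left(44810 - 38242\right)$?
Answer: $-351328888$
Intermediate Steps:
$\left(-44733 - 8758\right) \left(44810 - 38242\right) = \left(-44733 + \left(-20764 + 12006\right)\right) 6568 = \left(-44733 - 8758\right) 6568 = \left(-53491\right) 6568 = -351328888$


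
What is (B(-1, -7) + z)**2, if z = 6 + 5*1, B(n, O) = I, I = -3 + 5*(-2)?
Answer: 4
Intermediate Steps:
I = -13 (I = -3 - 10 = -13)
B(n, O) = -13
z = 11 (z = 6 + 5 = 11)
(B(-1, -7) + z)**2 = (-13 + 11)**2 = (-2)**2 = 4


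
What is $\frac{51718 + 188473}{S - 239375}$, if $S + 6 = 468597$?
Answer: $\frac{240191}{229216} \approx 1.0479$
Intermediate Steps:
$S = 468591$ ($S = -6 + 468597 = 468591$)
$\frac{51718 + 188473}{S - 239375} = \frac{51718 + 188473}{468591 - 239375} = \frac{240191}{229216}$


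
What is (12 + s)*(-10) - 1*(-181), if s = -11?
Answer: 171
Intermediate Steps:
(12 + s)*(-10) - 1*(-181) = (12 - 11)*(-10) - 1*(-181) = 1*(-10) + 181 = -10 + 181 = 171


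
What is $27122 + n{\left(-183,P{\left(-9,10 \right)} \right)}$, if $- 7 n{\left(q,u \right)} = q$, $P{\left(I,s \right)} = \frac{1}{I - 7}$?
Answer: $\frac{190037}{7} \approx 27148.0$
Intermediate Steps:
$P{\left(I,s \right)} = \frac{1}{-7 + I}$
$n{\left(q,u \right)} = - \frac{q}{7}$
$27122 + n{\left(-183,P{\left(-9,10 \right)} \right)} = 27122 - - \frac{183}{7} = 27122 + \frac{183}{7} = \frac{190037}{7}$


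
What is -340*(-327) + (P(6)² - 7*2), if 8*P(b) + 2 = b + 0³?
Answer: 444665/4 ≈ 1.1117e+5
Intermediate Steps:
P(b) = -¼ + b/8 (P(b) = -¼ + (b + 0³)/8 = -¼ + (b + 0)/8 = -¼ + b/8)
-340*(-327) + (P(6)² - 7*2) = -340*(-327) + ((-¼ + (⅛)*6)² - 7*2) = 111180 + ((-¼ + ¾)² - 14) = 111180 + ((½)² - 14) = 111180 + (¼ - 14) = 111180 - 55/4 = 444665/4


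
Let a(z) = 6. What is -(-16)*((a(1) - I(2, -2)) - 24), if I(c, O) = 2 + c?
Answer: -352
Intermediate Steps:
-(-16)*((a(1) - I(2, -2)) - 24) = -(-16)*((6 - (2 + 2)) - 24) = -(-16)*((6 - 1*4) - 24) = -(-16)*((6 - 4) - 24) = -(-16)*(2 - 24) = -(-16)*(-22) = -1*352 = -352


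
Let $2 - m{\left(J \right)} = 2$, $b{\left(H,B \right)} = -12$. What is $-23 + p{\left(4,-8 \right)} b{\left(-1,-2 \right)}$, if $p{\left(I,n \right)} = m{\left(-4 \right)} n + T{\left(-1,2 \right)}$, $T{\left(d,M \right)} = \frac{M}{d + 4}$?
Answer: $-31$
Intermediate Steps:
$m{\left(J \right)} = 0$ ($m{\left(J \right)} = 2 - 2 = 0$)
$T{\left(d,M \right)} = \frac{M}{4 + d}$
$p{\left(I,n \right)} = \frac{2}{3}$ ($p{\left(I,n \right)} = 0 n + \frac{2}{4 - 1} = 0 + \frac{2}{3} = \frac{2}{3}$)
$-23 + p{\left(4,-8 \right)} b{\left(-1,-2 \right)} = -23 + \frac{2}{3} \left(-12\right) = -23 - 8 = -31$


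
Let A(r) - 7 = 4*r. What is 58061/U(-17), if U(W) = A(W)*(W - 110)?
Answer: 58061/7747 ≈ 7.4946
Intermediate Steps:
A(r) = 7 + 4*r
U(W) = (-110 + W)*(7 + 4*W) (U(W) = (7 + 4*W)*(W - 110) = (7 + 4*W)*(-110 + W) = (-110 + W)*(7 + 4*W))
58061/U(-17) = 58061/(((-110 - 17)*(7 + 4*(-17)))) = 58061/((-127*(7 - 68))) = 58061/((-127*(-61))) = 58061/7747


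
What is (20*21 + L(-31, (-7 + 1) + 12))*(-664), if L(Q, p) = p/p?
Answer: -279544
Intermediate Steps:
L(Q, p) = 1
(20*21 + L(-31, (-7 + 1) + 12))*(-664) = (20*21 + 1)*(-664) = (420 + 1)*(-664) = 421*(-664) = -279544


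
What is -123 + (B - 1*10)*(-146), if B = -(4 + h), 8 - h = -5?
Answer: 3819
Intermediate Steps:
h = 13 (h = 8 - 1*(-5) = 8 + 5 = 13)
B = -17 (B = -(4 + 13) = -1*17 = -17)
-123 + (B - 1*10)*(-146) = -123 + (-17 - 1*10)*(-146) = -123 + (-17 - 10)*(-146) = -123 - 27*(-146) = -123 + 3942 = 3819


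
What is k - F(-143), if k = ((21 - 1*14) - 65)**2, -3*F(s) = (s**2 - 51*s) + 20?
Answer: 12618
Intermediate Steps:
F(s) = -20/3 + 17*s - s**2/3 (F(s) = -((s**2 - 51*s) + 20)/3 = -(20 + s**2 - 51*s)/3 = -20/3 + 17*s - s**2/3)
k = 3364 (k = ((21 - 14) - 65)**2 = (7 - 65)**2 = (-58)**2 = 3364)
k - F(-143) = 3364 - (-20/3 + 17*(-143) - 1/3*(-143)**2) = 3364 - (-20/3 - 2431 - 1/3*20449) = 3364 - (-20/3 - 2431 - 20449/3) = 3364 - 1*(-9254) = 3364 + 9254 = 12618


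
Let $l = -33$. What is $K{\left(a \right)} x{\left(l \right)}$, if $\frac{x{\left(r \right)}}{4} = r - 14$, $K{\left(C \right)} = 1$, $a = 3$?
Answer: $-188$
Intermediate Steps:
$x{\left(r \right)} = -56 + 4 r$ ($x{\left(r \right)} = 4 \left(r - 14\right) = 4 \left(-14 + r\right) = -56 + 4 r$)
$K{\left(a \right)} x{\left(l \right)} = 1 \left(-56 + 4 \left(-33\right)\right) = 1 \left(-56 - 132\right) = 1 \left(-188\right) = -188$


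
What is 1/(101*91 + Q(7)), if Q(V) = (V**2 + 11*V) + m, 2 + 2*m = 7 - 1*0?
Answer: 2/18639 ≈ 0.00010730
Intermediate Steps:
m = 5/2 (m = -1 + (7 - 1*0)/2 = -1 + (7 + 0)/2 = -1 + (1/2)*7 = -1 + 7/2 = 5/2 ≈ 2.5000)
Q(V) = 5/2 + V**2 + 11*V (Q(V) = (V**2 + 11*V) + 5/2 = 5/2 + V**2 + 11*V)
1/(101*91 + Q(7)) = 1/(101*91 + (5/2 + 7**2 + 11*7)) = 1/(9191 + (5/2 + 49 + 77)) = 1/(9191 + 257/2) = 1/(18639/2) = 2/18639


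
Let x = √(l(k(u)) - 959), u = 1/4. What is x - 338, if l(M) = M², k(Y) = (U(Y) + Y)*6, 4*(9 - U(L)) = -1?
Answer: -338 + √2290 ≈ -290.15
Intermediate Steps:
U(L) = 37/4 (U(L) = 9 - ¼*(-1) = 9 + ¼ = 37/4)
u = ¼ ≈ 0.25000
k(Y) = 111/2 + 6*Y (k(Y) = (37/4 + Y)*6 = 111/2 + 6*Y)
x = √2290 (x = √((111/2 + 6*(¼))² - 959) = √((111/2 + 3/2)² - 959) = √(57² - 959) = √(3249 - 959) = √2290 ≈ 47.854)
x - 338 = √2290 - 338 = -338 + √2290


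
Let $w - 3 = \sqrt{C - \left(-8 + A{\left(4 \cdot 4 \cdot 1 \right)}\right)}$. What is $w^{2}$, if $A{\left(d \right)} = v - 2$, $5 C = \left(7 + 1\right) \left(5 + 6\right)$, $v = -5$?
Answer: $\frac{\left(15 + \sqrt{815}\right)^{2}}{25} \approx 75.858$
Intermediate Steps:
$C = \frac{88}{5}$ ($C = \frac{\left(7 + 1\right) \left(5 + 6\right)}{5} = \frac{8 \cdot 11}{5} = \frac{1}{5} \cdot 88 = \frac{88}{5} \approx 17.6$)
$A{\left(d \right)} = -7$ ($A{\left(d \right)} = -5 - 2 = -7$)
$w = 3 + \frac{\sqrt{815}}{5}$ ($w = 3 + \sqrt{\frac{88}{5} + \left(8 - -7\right)} = 3 + \sqrt{\frac{88}{5} + \left(8 + 7\right)} = 3 + \sqrt{\frac{88}{5} + 15} = 3 + \sqrt{\frac{163}{5}} = 3 + \frac{\sqrt{815}}{5} \approx 8.7096$)
$w^{2} = \left(3 + \frac{\sqrt{815}}{5}\right)^{2}$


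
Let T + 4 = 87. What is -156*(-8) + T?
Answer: 1331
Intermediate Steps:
T = 83 (T = -4 + 87 = 83)
-156*(-8) + T = -156*(-8) + 83 = 1248 + 83 = 1331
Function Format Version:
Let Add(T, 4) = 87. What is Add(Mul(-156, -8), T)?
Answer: 1331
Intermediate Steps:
T = 83 (T = Add(-4, 87) = 83)
Add(Mul(-156, -8), T) = Add(Mul(-156, -8), 83) = Add(1248, 83) = 1331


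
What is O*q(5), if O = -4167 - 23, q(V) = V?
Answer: -20950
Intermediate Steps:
O = -4190
O*q(5) = -4190*5 = -20950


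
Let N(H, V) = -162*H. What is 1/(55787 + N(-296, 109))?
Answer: 1/103739 ≈ 9.6396e-6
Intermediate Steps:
1/(55787 + N(-296, 109)) = 1/(55787 - 162*(-296)) = 1/(55787 + 47952) = 1/103739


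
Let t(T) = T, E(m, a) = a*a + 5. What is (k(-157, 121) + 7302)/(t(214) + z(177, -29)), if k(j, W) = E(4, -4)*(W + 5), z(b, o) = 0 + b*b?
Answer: 9948/31543 ≈ 0.31538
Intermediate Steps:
E(m, a) = 5 + a² (E(m, a) = a² + 5 = 5 + a²)
z(b, o) = b² (z(b, o) = 0 + b² = b²)
k(j, W) = 105 + 21*W (k(j, W) = (5 + (-4)²)*(W + 5) = (5 + 16)*(5 + W) = 21*(5 + W) = 105 + 21*W)
(k(-157, 121) + 7302)/(t(214) + z(177, -29)) = ((105 + 21*121) + 7302)/(214 + 177²) = ((105 + 2541) + 7302)/(214 + 31329) = (2646 + 7302)/31543 = 9948*(1/31543) = 9948/31543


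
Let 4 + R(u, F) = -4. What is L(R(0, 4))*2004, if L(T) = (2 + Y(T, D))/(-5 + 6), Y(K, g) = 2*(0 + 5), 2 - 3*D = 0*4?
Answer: 24048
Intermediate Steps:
R(u, F) = -8 (R(u, F) = -4 - 4 = -8)
D = 2/3 (D = 2/3 - 0*4 = 2/3 - 1/3*0 = 2/3 + 0 = 2/3 ≈ 0.66667)
Y(K, g) = 10 (Y(K, g) = 2*5 = 10)
L(T) = 12 (L(T) = (2 + 10)/(-5 + 6) = 12/1 = 12*1 = 12)
L(R(0, 4))*2004 = 12*2004 = 24048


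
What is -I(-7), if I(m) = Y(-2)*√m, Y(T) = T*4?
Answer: 8*I*√7 ≈ 21.166*I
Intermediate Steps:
Y(T) = 4*T
I(m) = -8*√m (I(m) = (4*(-2))*√m = -8*√m)
-I(-7) = -(-8)*√(-7) = -(-8)*I*√7 = 8*I*√7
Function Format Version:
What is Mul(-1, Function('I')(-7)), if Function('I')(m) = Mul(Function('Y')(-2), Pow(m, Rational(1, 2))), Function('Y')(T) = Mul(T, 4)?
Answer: Mul(8, I, Pow(7, Rational(1, 2))) ≈ Mul(21.166, I)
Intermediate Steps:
Function('Y')(T) = Mul(4, T)
Function('I')(m) = Mul(-8, Pow(m, Rational(1, 2))) (Function('I')(m) = Mul(Mul(4, -2), Pow(m, Rational(1, 2))) = Mul(-8, Pow(m, Rational(1, 2))))
Mul(-1, Function('I')(-7)) = Mul(-1, Mul(-8, Pow(-7, Rational(1, 2)))) = Mul(-1, Mul(-8, Mul(I, Pow(7, Rational(1, 2))))) = Mul(-1, Mul(-8, I, Pow(7, Rational(1, 2)))) = Mul(8, I, Pow(7, Rational(1, 2)))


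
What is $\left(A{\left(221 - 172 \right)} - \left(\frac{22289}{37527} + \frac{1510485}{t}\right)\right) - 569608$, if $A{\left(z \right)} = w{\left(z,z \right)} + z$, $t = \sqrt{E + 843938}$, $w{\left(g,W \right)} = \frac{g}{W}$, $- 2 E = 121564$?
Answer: $- \frac{21373825355}{37527} - \frac{503495 \sqrt{195789}}{130526} \approx -5.7127 \cdot 10^{5}$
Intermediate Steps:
$E = -60782$ ($E = \left(- \frac{1}{2}\right) 121564 = -60782$)
$t = 2 \sqrt{195789}$ ($t = \sqrt{-60782 + 843938} = \sqrt{783156} = 2 \sqrt{195789} \approx 884.96$)
$A{\left(z \right)} = 1 + z$ ($A{\left(z \right)} = \frac{z}{z} + z = 1 + z$)
$\left(A{\left(221 - 172 \right)} - \left(\frac{22289}{37527} + \frac{1510485}{t}\right)\right) - 569608 = \left(\left(1 + \left(221 - 172\right)\right) - \left(\frac{22289}{37527} + 1510485 \frac{\sqrt{195789}}{391578}\right)\right) - 569608 = \left(\left(1 + 49\right) - \left(\frac{22289}{37527} + 1510485 \frac{\sqrt{195789}}{391578}\right)\right) - 569608 = \left(50 - \left(\frac{22289}{37527} + \frac{503495 \sqrt{195789}}{130526}\right)\right) - 569608 = \left(\frac{1854061}{37527} - \frac{503495 \sqrt{195789}}{130526}\right) - 569608 = - \frac{21373825355}{37527} - \frac{503495 \sqrt{195789}}{130526}$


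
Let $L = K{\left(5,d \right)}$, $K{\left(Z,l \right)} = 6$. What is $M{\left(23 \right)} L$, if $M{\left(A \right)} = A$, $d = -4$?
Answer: $138$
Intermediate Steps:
$L = 6$
$M{\left(23 \right)} L = 23 \cdot 6 = 138$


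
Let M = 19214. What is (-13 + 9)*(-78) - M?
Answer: -18902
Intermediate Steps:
(-13 + 9)*(-78) - M = (-13 + 9)*(-78) - 1*19214 = -4*(-78) - 19214 = 312 - 19214 = -18902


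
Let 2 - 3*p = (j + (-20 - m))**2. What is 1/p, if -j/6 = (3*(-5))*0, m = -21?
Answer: 3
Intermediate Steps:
j = 0 (j = -6*3*(-5)*0 = -(-90)*0 = -6*0 = 0)
p = 1/3 (p = 2/3 - (0 + (-20 - 1*(-21)))**2/3 = 2/3 - (0 + (-20 + 21))**2/3 = 2/3 - (0 + 1)**2/3 = 2/3 - 1/3*1**2 = 2/3 - 1/3*1 = 2/3 - 1/3 = 1/3 ≈ 0.33333)
1/p = 1/(1/3) = 3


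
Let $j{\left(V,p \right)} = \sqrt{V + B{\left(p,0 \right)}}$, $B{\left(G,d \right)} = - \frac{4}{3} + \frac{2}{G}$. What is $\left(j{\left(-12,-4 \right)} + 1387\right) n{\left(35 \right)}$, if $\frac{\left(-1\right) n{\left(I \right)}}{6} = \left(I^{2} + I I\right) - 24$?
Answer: $-20189172 - 2426 i \sqrt{498} \approx -2.0189 \cdot 10^{7} - 54138.0 i$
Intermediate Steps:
$B{\left(G,d \right)} = - \frac{4}{3} + \frac{2}{G}$ ($B{\left(G,d \right)} = \left(-4\right) \frac{1}{3} + \frac{2}{G} = - \frac{4}{3} + \frac{2}{G}$)
$n{\left(I \right)} = 144 - 12 I^{2}$ ($n{\left(I \right)} = - 6 \left(\left(I^{2} + I I\right) - 24\right) = - 6 \left(\left(I^{2} + I^{2}\right) - 24\right) = - 6 \left(2 I^{2} - 24\right) = - 6 \left(-24 + 2 I^{2}\right) = 144 - 12 I^{2}$)
$j{\left(V,p \right)} = \sqrt{- \frac{4}{3} + V + \frac{2}{p}}$ ($j{\left(V,p \right)} = \sqrt{V - \left(\frac{4}{3} - \frac{2}{p}\right)} = \sqrt{- \frac{4}{3} + V + \frac{2}{p}}$)
$\left(j{\left(-12,-4 \right)} + 1387\right) n{\left(35 \right)} = \left(\frac{\sqrt{-12 + 9 \left(-12\right) + \frac{18}{-4}}}{3} + 1387\right) \left(144 - 12 \cdot 35^{2}\right) = \left(\frac{\sqrt{-12 - 108 + 18 \left(- \frac{1}{4}\right)}}{3} + 1387\right) \left(144 - 14700\right) = \left(\frac{\sqrt{-12 - 108 - \frac{9}{2}}}{3} + 1387\right) \left(144 - 14700\right) = \left(\frac{\sqrt{- \frac{249}{2}}}{3} + 1387\right) \left(-14556\right) = \left(\frac{\frac{1}{2} i \sqrt{498}}{3} + 1387\right) \left(-14556\right) = \left(\frac{i \sqrt{498}}{6} + 1387\right) \left(-14556\right) = \left(1387 + \frac{i \sqrt{498}}{6}\right) \left(-14556\right) = -20189172 - 2426 i \sqrt{498}$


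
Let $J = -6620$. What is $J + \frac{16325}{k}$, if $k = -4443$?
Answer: $- \frac{29428985}{4443} \approx -6623.7$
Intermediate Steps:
$J + \frac{16325}{k} = -6620 + \frac{16325}{-4443} = -6620 + 16325 \left(- \frac{1}{4443}\right) = -6620 - \frac{16325}{4443} = - \frac{29428985}{4443}$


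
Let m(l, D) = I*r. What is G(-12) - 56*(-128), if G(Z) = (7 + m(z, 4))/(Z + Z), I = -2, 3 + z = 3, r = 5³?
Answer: 57425/8 ≈ 7178.1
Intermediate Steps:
r = 125
z = 0 (z = -3 + 3 = 0)
m(l, D) = -250 (m(l, D) = -2*125 = -250)
G(Z) = -243/(2*Z) (G(Z) = (7 - 250)/(Z + Z) = -243*1/(2*Z) = -243/(2*Z))
G(-12) - 56*(-128) = -243/2/(-12) - 56*(-128) = -243/2*(-1/12) + 7168 = 81/8 + 7168 = 57425/8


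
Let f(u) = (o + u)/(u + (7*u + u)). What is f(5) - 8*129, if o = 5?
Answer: -9286/9 ≈ -1031.8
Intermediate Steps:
f(u) = (5 + u)/(9*u) (f(u) = (5 + u)/(u + (7*u + u)) = (5 + u)/(u + 8*u) = (5 + u)/((9*u)) = (5 + u)*(1/(9*u)) = (5 + u)/(9*u))
f(5) - 8*129 = (⅑)*(5 + 5)/5 - 8*129 = (⅑)*(⅕)*10 - 1032 = 2/9 - 1032 = -9286/9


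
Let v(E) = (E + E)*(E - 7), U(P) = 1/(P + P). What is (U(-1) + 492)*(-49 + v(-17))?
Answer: 753961/2 ≈ 3.7698e+5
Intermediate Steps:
U(P) = 1/(2*P)
v(E) = 2*E*(-7 + E) (v(E) = (2*E)*(-7 + E) = 2*E*(-7 + E))
(U(-1) + 492)*(-49 + v(-17)) = ((½)/(-1) + 492)*(-49 + 2*(-17)*(-7 - 17)) = ((½)*(-1) + 492)*(-49 + 2*(-17)*(-24)) = (-½ + 492)*(-49 + 816) = (983/2)*767 = 753961/2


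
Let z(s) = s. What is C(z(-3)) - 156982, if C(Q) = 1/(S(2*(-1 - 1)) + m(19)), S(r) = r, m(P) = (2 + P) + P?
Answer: -5651351/36 ≈ -1.5698e+5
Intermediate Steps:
m(P) = 2 + 2*P
C(Q) = 1/36 (C(Q) = 1/(2*(-1 - 1) + (2 + 2*19)) = 1/(2*(-2) + (2 + 38)) = 1/(-4 + 40) = 1/36)
C(z(-3)) - 156982 = 1/36 - 156982 = -5651351/36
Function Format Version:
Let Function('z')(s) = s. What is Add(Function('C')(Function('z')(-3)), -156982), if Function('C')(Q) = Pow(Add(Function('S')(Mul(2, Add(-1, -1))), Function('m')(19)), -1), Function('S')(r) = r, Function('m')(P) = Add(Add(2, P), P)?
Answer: Rational(-5651351, 36) ≈ -1.5698e+5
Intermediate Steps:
Function('m')(P) = Add(2, Mul(2, P))
Function('C')(Q) = Rational(1, 36) (Function('C')(Q) = Pow(Add(Mul(2, Add(-1, -1)), Add(2, Mul(2, 19))), -1) = Pow(Add(Mul(2, -2), Add(2, 38)), -1) = Pow(Add(-4, 40), -1) = Pow(36, -1) = Rational(1, 36))
Add(Function('C')(Function('z')(-3)), -156982) = Add(Rational(1, 36), -156982) = Rational(-5651351, 36)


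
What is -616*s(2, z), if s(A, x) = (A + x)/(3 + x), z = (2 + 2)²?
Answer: -11088/19 ≈ -583.58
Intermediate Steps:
z = 16 (z = 4² = 16)
s(A, x) = (A + x)/(3 + x)
-616*s(2, z) = -616*(2 + 16)/(3 + 16) = -616*18/19 = -11088/19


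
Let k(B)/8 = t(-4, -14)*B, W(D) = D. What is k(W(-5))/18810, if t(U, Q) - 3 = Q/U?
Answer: -26/1881 ≈ -0.013822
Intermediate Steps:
t(U, Q) = 3 + Q/U
k(B) = 52*B (k(B) = 8*((3 - 14/(-4))*B) = 8*((3 - 14*(-1/4))*B) = 8*((3 + 7/2)*B) = 8*(13*B/2) = 52*B)
k(W(-5))/18810 = (52*(-5))/18810 = -260*1/18810 = -26/1881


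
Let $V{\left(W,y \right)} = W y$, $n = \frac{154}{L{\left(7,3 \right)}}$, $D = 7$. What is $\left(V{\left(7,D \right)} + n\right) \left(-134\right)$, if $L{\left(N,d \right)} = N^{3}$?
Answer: $- \frac{324682}{49} \approx -6626.2$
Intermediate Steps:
$n = \frac{22}{49}$ ($n = \frac{154}{7^{3}} = \frac{154}{343} = 154 \cdot \frac{1}{343} = \frac{22}{49} \approx 0.44898$)
$\left(V{\left(7,D \right)} + n\right) \left(-134\right) = \left(7 \cdot 7 + \frac{22}{49}\right) \left(-134\right) = \left(49 + \frac{22}{49}\right) \left(-134\right) = \frac{2423}{49} \left(-134\right) = - \frac{324682}{49}$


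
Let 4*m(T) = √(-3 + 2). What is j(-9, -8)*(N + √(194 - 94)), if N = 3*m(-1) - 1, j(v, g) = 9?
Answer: 81 + 27*I/4 ≈ 81.0 + 6.75*I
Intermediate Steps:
m(T) = I/4 (m(T) = √(-3 + 2)/4 = √(-1)/4 = I/4)
N = -1 + 3*I/4 (N = 3*(I/4) - 1 = 3*I/4 - 1 = -1 + 3*I/4 ≈ -1.0 + 0.75*I)
j(-9, -8)*(N + √(194 - 94)) = 9*((-1 + 3*I/4) + √(194 - 94)) = 9*((-1 + 3*I/4) + √100) = 9*((-1 + 3*I/4) + 10) = 9*(9 + 3*I/4) = 81 + 27*I/4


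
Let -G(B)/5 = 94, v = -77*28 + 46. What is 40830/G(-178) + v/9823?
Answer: -855457/9823 ≈ -87.087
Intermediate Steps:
v = -2110 (v = -2156 + 46 = -2110)
G(B) = -470 (G(B) = -5*94 = -470)
40830/G(-178) + v/9823 = 40830/(-470) - 2110/9823 = 40830*(-1/470) - 2110*1/9823 = -4083/47 - 2110/9823 = -855457/9823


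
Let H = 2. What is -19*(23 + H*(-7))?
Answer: -171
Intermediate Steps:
-19*(23 + H*(-7)) = -19*(23 + 2*(-7)) = -19*(23 - 14) = -19*9 = -171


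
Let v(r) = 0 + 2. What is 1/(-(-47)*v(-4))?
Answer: 1/94 ≈ 0.010638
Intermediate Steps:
v(r) = 2
1/(-(-47)*v(-4)) = 1/(-(-47)*2) = 1/(-1*(-94)) = 1/94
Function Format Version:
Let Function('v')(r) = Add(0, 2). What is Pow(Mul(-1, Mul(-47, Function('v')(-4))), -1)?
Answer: Rational(1, 94) ≈ 0.010638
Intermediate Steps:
Function('v')(r) = 2
Pow(Mul(-1, Mul(-47, Function('v')(-4))), -1) = Pow(Mul(-1, Mul(-47, 2)), -1) = Pow(Mul(-1, -94), -1) = Pow(94, -1) = Rational(1, 94)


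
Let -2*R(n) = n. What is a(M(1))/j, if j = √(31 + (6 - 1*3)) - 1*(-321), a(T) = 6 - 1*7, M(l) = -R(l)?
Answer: -321/103007 + √34/103007 ≈ -0.0030597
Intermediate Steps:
R(n) = -n/2
M(l) = l/2 (M(l) = -(-1)*l/2 = l/2)
a(T) = -1 (a(T) = 6 - 7 = -1)
j = 321 + √34 (j = √(31 + (6 - 3)) + 321 = √(31 + 3) + 321 = √34 + 321 = 321 + √34 ≈ 326.83)
a(M(1))/j = -1/(321 + √34)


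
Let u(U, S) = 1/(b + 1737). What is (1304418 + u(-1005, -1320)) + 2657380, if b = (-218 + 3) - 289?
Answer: 4884896935/1233 ≈ 3.9618e+6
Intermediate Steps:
b = -504 (b = -215 - 289 = -504)
u(U, S) = 1/1233 (u(U, S) = 1/(-504 + 1737) = 1/1233)
(1304418 + u(-1005, -1320)) + 2657380 = (1304418 + 1/1233) + 2657380 = 1608347395/1233 + 2657380 = 4884896935/1233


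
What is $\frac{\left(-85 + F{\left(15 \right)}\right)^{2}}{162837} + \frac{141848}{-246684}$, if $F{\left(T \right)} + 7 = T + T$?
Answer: $- \frac{1845820790}{3347440209} \approx -0.55141$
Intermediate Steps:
$F{\left(T \right)} = -7 + 2 T$ ($F{\left(T \right)} = -7 + \left(T + T\right) = -7 + 2 T$)
$\frac{\left(-85 + F{\left(15 \right)}\right)^{2}}{162837} + \frac{141848}{-246684} = \frac{\left(-85 + \left(-7 + 2 \cdot 15\right)\right)^{2}}{162837} + \frac{141848}{-246684} = \left(-85 + \left(-7 + 30\right)\right)^{2} \cdot \frac{1}{162837} + 141848 \left(- \frac{1}{246684}\right) = \left(-85 + 23\right)^{2} \cdot \frac{1}{162837} - \frac{35462}{61671} = \left(-62\right)^{2} \cdot \frac{1}{162837} - \frac{35462}{61671} = 3844 \cdot \frac{1}{162837} - \frac{35462}{61671} = \frac{3844}{162837} - \frac{35462}{61671} = - \frac{1845820790}{3347440209}$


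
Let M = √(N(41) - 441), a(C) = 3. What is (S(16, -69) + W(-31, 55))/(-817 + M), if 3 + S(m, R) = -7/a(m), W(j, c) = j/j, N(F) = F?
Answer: 10621/2003667 + 260*I/2003667 ≈ 0.0053008 + 0.00012976*I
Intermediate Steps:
W(j, c) = 1
M = 20*I (M = √(41 - 441) = √(-400) = 20*I ≈ 20.0*I)
S(m, R) = -16/3 (S(m, R) = -3 - 7/3 = -16/3)
(S(16, -69) + W(-31, 55))/(-817 + M) = (-16/3 + 1)/(-817 + 20*I) = -13*(-817 - 20*I)/2003667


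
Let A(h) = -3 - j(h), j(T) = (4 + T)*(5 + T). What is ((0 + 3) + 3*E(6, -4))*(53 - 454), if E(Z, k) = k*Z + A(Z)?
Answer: 163608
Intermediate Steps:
A(h) = -23 - h² - 9*h (A(h) = -3 - (20 + h² + 9*h) = -3 + (-20 - h² - 9*h) = -23 - h² - 9*h)
E(Z, k) = -23 - Z² - 9*Z + Z*k (E(Z, k) = k*Z + (-23 - Z² - 9*Z) = Z*k + (-23 - Z² - 9*Z) = -23 - Z² - 9*Z + Z*k)
((0 + 3) + 3*E(6, -4))*(53 - 454) = ((0 + 3) + 3*(-23 - 1*6² - 9*6 + 6*(-4)))*(53 - 454) = (3 + 3*(-23 - 1*36 - 54 - 24))*(-401) = (3 + 3*(-23 - 36 - 54 - 24))*(-401) = (3 + 3*(-137))*(-401) = (3 - 411)*(-401) = -408*(-401) = 163608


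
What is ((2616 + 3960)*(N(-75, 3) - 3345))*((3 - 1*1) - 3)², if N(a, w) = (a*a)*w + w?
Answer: 88993008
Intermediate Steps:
N(a, w) = w + w*a² (N(a, w) = a²*w + w = w*a² + w = w + w*a²)
((2616 + 3960)*(N(-75, 3) - 3345))*((3 - 1*1) - 3)² = ((2616 + 3960)*(3*(1 + (-75)²) - 3345))*((3 - 1*1) - 3)² = (6576*(3*(1 + 5625) - 3345))*((3 - 1) - 3)² = (6576*(3*5626 - 3345))*(2 - 3)² = (6576*(16878 - 3345))*(-1)² = (6576*13533)*1 = 88993008*1 = 88993008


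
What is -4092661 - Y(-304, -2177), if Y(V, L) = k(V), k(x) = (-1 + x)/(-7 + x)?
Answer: -1272817876/311 ≈ -4.0927e+6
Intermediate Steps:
k(x) = (-1 + x)/(-7 + x)
Y(V, L) = (-1 + V)/(-7 + V)
-4092661 - Y(-304, -2177) = -4092661 - (-1 - 304)/(-7 - 304) = -4092661 - (-305)/(-311) = -4092661 - (-1)*(-305)/311 = -4092661 - 1*305/311 = -4092661 - 305/311 = -1272817876/311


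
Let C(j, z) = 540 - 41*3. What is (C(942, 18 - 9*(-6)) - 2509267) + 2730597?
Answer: 221747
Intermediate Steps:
C(j, z) = 417 (C(j, z) = 540 - 123 = 417)
(C(942, 18 - 9*(-6)) - 2509267) + 2730597 = (417 - 2509267) + 2730597 = -2508850 + 2730597 = 221747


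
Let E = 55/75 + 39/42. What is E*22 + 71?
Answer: 11294/105 ≈ 107.56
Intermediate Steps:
E = 349/210 (E = 55*(1/75) + 39*(1/42) = 11/15 + 13/14 = 349/210 ≈ 1.6619)
E*22 + 71 = (349/210)*22 + 71 = 3839/105 + 71 = 11294/105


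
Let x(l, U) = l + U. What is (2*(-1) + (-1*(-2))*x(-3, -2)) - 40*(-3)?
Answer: 108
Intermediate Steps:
x(l, U) = U + l
(2*(-1) + (-1*(-2))*x(-3, -2)) - 40*(-3) = (2*(-1) + (-1*(-2))*(-2 - 3)) - 40*(-3) = (-2 + 2*(-5)) + 120 = (-2 - 10) + 120 = -12 + 120 = 108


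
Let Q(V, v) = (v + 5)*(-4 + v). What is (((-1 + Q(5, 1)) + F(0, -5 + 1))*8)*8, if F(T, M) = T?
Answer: -1216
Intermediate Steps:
Q(V, v) = (-4 + v)*(5 + v) (Q(V, v) = (5 + v)*(-4 + v) = (-4 + v)*(5 + v))
(((-1 + Q(5, 1)) + F(0, -5 + 1))*8)*8 = (((-1 + (-20 + 1 + 1²)) + 0)*8)*8 = (((-1 + (-20 + 1 + 1)) + 0)*8)*8 = (((-1 - 18) + 0)*8)*8 = ((-19 + 0)*8)*8 = -19*8*8 = -152*8 = -1216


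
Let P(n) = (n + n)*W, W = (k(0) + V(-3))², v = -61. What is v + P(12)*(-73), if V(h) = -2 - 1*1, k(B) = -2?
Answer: -43861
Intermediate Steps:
V(h) = -3 (V(h) = -2 - 1 = -3)
W = 25 (W = (-2 - 3)² = (-5)² = 25)
P(n) = 50*n (P(n) = (n + n)*25 = (2*n)*25 = 50*n)
v + P(12)*(-73) = -61 + (50*12)*(-73) = -61 + 600*(-73) = -61 - 43800 = -43861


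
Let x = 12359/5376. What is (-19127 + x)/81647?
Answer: -102814393/438934272 ≈ -0.23424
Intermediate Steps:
x = 12359/5376 (x = 12359*(1/5376) = 12359/5376 ≈ 2.2989)
(-19127 + x)/81647 = (-19127 + 12359/5376)/81647 = -102814393/5376*1/81647 = -102814393/438934272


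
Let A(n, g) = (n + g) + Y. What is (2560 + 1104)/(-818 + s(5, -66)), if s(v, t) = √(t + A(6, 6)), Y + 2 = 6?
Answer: -1498576/334587 - 9160*I*√2/334587 ≈ -4.4789 - 0.038717*I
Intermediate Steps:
Y = 4 (Y = -2 + 6 = 4)
A(n, g) = 4 + g + n (A(n, g) = (n + g) + 4 = (g + n) + 4 = 4 + g + n)
s(v, t) = √(16 + t) (s(v, t) = √(t + (4 + 6 + 6)) = √(t + 16) = √(16 + t))
(2560 + 1104)/(-818 + s(5, -66)) = (2560 + 1104)/(-818 + √(16 - 66)) = 3664/(-818 + √(-50)) = 3664/(-818 + 5*I*√2)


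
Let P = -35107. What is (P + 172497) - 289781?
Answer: -152391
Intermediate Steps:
(P + 172497) - 289781 = (-35107 + 172497) - 289781 = 137390 - 289781 = -152391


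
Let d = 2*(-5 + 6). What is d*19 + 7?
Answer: 45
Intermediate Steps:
d = 2 (d = 2*1 = 2)
d*19 + 7 = 2*19 + 7 = 38 + 7 = 45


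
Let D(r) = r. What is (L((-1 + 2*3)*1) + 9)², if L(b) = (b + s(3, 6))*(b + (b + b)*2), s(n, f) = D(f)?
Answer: 80656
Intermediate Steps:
s(n, f) = f
L(b) = 5*b*(6 + b) (L(b) = (b + 6)*(b + (b + b)*2) = (6 + b)*(b + (2*b)*2) = (6 + b)*(b + 4*b) = (6 + b)*(5*b) = 5*b*(6 + b))
(L((-1 + 2*3)*1) + 9)² = (5*((-1 + 2*3)*1)*(6 + (-1 + 2*3)*1) + 9)² = (5*((-1 + 6)*1)*(6 + (-1 + 6)*1) + 9)² = (5*(5*1)*(6 + 5*1) + 9)² = (5*5*(6 + 5) + 9)² = (5*5*11 + 9)² = (275 + 9)² = 284² = 80656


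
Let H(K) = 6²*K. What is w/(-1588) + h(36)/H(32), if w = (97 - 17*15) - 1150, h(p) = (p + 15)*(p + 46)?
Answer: 339493/76224 ≈ 4.4539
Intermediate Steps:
h(p) = (15 + p)*(46 + p)
w = -1308 (w = (97 - 255) - 1150 = -158 - 1150 = -1308)
H(K) = 36*K
w/(-1588) + h(36)/H(32) = -1308/(-1588) + (690 + 36² + 61*36)/((36*32)) = -1308*(-1/1588) + (690 + 1296 + 2196)/1152 = 327/397 + 4182*(1/1152) = 327/397 + 697/192 = 339493/76224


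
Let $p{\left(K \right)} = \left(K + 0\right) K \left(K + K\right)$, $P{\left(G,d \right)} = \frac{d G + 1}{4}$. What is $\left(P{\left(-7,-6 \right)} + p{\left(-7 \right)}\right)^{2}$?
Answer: $\frac{7295401}{16} \approx 4.5596 \cdot 10^{5}$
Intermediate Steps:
$P{\left(G,d \right)} = \frac{1}{4} + \frac{G d}{4}$ ($P{\left(G,d \right)} = \left(G d + 1\right) \frac{1}{4} = \left(1 + G d\right) \frac{1}{4} = \frac{1}{4} + \frac{G d}{4}$)
$p{\left(K \right)} = 2 K^{3}$ ($p{\left(K \right)} = K K 2 K = K^{2} \cdot 2 K = 2 K^{3}$)
$\left(P{\left(-7,-6 \right)} + p{\left(-7 \right)}\right)^{2} = \left(\left(\frac{1}{4} + \frac{1}{4} \left(-7\right) \left(-6\right)\right) + 2 \left(-7\right)^{3}\right)^{2} = \left(\left(\frac{1}{4} + \frac{21}{2}\right) + 2 \left(-343\right)\right)^{2} = \left(\frac{43}{4} - 686\right)^{2} = \left(- \frac{2701}{4}\right)^{2} = \frac{7295401}{16}$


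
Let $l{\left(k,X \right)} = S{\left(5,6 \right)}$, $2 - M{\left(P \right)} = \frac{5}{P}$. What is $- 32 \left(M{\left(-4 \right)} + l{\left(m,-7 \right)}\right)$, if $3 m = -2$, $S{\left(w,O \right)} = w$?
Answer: $-264$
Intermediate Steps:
$M{\left(P \right)} = 2 - \frac{5}{P}$
$m = - \frac{2}{3}$ ($m = \frac{1}{3} \left(-2\right) = - \frac{2}{3} \approx -0.66667$)
$l{\left(k,X \right)} = 5$
$- 32 \left(M{\left(-4 \right)} + l{\left(m,-7 \right)}\right) = - 32 \left(\left(2 - \frac{5}{-4}\right) + 5\right) = - 32 \left(\left(2 - - \frac{5}{4}\right) + 5\right) = - 32 \left(\left(2 + \frac{5}{4}\right) + 5\right) = - 32 \left(\frac{13}{4} + 5\right) = \left(-32\right) \frac{33}{4} = -264$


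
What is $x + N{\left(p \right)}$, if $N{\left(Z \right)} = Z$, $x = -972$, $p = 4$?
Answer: $-968$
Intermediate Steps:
$x + N{\left(p \right)} = -972 + 4 = -968$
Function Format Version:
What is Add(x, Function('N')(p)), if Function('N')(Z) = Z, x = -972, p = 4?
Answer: -968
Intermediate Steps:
Add(x, Function('N')(p)) = Add(-972, 4) = -968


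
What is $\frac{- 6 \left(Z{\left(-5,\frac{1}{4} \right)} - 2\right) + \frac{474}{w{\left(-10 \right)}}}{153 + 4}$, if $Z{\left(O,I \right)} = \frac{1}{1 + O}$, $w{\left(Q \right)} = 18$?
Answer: $\frac{239}{942} \approx 0.25372$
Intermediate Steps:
$\frac{- 6 \left(Z{\left(-5,\frac{1}{4} \right)} - 2\right) + \frac{474}{w{\left(-10 \right)}}}{153 + 4} = \frac{- 6 \left(\frac{1}{1 - 5} - 2\right) + \frac{474}{18}}{153 + 4} = \frac{- 6 \left(\frac{1}{-4} - 2\right) + 474 \cdot \frac{1}{18}}{157} = \left(- 6 \left(- \frac{1}{4} - 2\right) + \frac{79}{3}\right) \frac{1}{157} = \left(\left(-6\right) \left(- \frac{9}{4}\right) + \frac{79}{3}\right) \frac{1}{157} = \left(\frac{27}{2} + \frac{79}{3}\right) \frac{1}{157} = \frac{239}{6} \cdot \frac{1}{157} = \frac{239}{942}$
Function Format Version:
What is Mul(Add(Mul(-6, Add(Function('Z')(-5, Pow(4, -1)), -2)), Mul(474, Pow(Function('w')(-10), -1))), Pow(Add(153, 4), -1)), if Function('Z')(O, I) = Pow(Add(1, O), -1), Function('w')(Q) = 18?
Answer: Rational(239, 942) ≈ 0.25372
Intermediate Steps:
Mul(Add(Mul(-6, Add(Function('Z')(-5, Pow(4, -1)), -2)), Mul(474, Pow(Function('w')(-10), -1))), Pow(Add(153, 4), -1)) = Mul(Add(Mul(-6, Add(Pow(Add(1, -5), -1), -2)), Mul(474, Pow(18, -1))), Pow(Add(153, 4), -1)) = Mul(Add(Mul(-6, Add(Pow(-4, -1), -2)), Mul(474, Rational(1, 18))), Pow(157, -1)) = Mul(Add(Mul(-6, Add(Rational(-1, 4), -2)), Rational(79, 3)), Rational(1, 157)) = Mul(Add(Mul(-6, Rational(-9, 4)), Rational(79, 3)), Rational(1, 157)) = Mul(Add(Rational(27, 2), Rational(79, 3)), Rational(1, 157)) = Mul(Rational(239, 6), Rational(1, 157)) = Rational(239, 942)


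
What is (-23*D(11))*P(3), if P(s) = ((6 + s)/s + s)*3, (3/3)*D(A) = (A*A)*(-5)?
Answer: 250470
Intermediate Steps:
D(A) = -5*A**2 (D(A) = (A*A)*(-5) = A**2*(-5) = -5*A**2)
P(s) = 3*s + 3*(6 + s)/s (P(s) = ((6 + s)/s + s)*3 = (s + (6 + s)/s)*3 = 3*s + 3*(6 + s)/s)
(-23*D(11))*P(3) = (-(-115)*11**2)*(3 + 3*3 + 18/3) = (-(-115)*121)*(3 + 9 + 18*(1/3)) = (-23*(-605))*(3 + 9 + 6) = 13915*18 = 250470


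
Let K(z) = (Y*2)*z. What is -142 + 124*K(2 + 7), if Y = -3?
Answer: -6838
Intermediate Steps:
K(z) = -6*z (K(z) = (-3*2)*z = -6*z)
-142 + 124*K(2 + 7) = -142 + 124*(-6*(2 + 7)) = -142 + 124*(-6*9) = -142 + 124*(-54) = -142 - 6696 = -6838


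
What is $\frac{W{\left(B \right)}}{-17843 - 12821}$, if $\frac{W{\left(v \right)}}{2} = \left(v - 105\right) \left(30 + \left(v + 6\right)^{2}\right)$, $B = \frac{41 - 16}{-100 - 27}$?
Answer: $\frac{3430310260}{7851452039} \approx 0.4369$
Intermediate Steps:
$B = - \frac{25}{127}$ ($B = \frac{25}{-127} = 25 \left(- \frac{1}{127}\right) = - \frac{25}{127} \approx -0.19685$)
$W{\left(v \right)} = 2 \left(-105 + v\right) \left(30 + \left(6 + v\right)^{2}\right)$ ($W{\left(v \right)} = 2 \left(v - 105\right) \left(30 + \left(v + 6\right)^{2}\right) = 2 \left(-105 + v\right) \left(30 + \left(6 + v\right)^{2}\right)$)
$\frac{W{\left(B \right)}}{-17843 - 12821} = \frac{-13860 - - \frac{59700}{127} - 186 \left(- \frac{25}{127}\right)^{2} + 2 \left(- \frac{25}{127}\right)^{3}}{-17843 - 12821} = \frac{-13860 + \frac{59700}{127} - \frac{116250}{16129} + 2 \left(- \frac{15625}{2048383}\right)}{-30664} = \left(-13860 + \frac{59700}{127} - \frac{116250}{16129} - \frac{31250}{2048383}\right) \left(- \frac{1}{30664}\right) = \left(- \frac{27442482080}{2048383}\right) \left(- \frac{1}{30664}\right) = \frac{3430310260}{7851452039}$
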